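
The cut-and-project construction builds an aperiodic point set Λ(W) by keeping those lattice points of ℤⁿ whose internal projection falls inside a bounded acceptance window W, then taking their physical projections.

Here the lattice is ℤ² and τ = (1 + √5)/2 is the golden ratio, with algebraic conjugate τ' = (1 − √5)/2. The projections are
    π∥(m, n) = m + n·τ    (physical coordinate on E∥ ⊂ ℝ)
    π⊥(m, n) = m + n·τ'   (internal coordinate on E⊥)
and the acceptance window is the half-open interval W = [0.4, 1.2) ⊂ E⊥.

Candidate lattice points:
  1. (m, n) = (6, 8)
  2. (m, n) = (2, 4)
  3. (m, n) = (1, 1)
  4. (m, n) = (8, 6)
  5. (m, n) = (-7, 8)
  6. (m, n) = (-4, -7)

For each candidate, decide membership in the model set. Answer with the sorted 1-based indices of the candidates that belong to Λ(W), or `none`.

τ' = (1−√5)/2 ≈ -0.61803.
candidate 1: (m,n)=(6,8) → π∥ = 6+8·τ ≈ 18.94427, π⊥ = 6+8·τ' ≈ 1.05573 ∈ [0.4, 1.2) ⇒ IN Λ
candidate 2: (m,n)=(2,4) → π∥ = 2+4·τ ≈ 8.47214, π⊥ = 2+4·τ' ≈ -0.47214 ∉ [0.4, 1.2) ⇒ out
candidate 3: (m,n)=(1,1) → π∥ = 1+1·τ ≈ 2.61803, π⊥ = 1+1·τ' ≈ 0.38197 ∉ [0.4, 1.2) ⇒ out
candidate 4: (m,n)=(8,6) → π∥ = 8+6·τ ≈ 17.70820, π⊥ = 8+6·τ' ≈ 4.29180 ∉ [0.4, 1.2) ⇒ out
candidate 5: (m,n)=(-7,8) → π∥ = -7+8·τ ≈ 5.94427, π⊥ = -7+8·τ' ≈ -11.94427 ∉ [0.4, 1.2) ⇒ out
candidate 6: (m,n)=(-4,-7) → π∥ = -4-7·τ ≈ -15.32624, π⊥ = -4-7·τ' ≈ 0.32624 ∉ [0.4, 1.2) ⇒ out

1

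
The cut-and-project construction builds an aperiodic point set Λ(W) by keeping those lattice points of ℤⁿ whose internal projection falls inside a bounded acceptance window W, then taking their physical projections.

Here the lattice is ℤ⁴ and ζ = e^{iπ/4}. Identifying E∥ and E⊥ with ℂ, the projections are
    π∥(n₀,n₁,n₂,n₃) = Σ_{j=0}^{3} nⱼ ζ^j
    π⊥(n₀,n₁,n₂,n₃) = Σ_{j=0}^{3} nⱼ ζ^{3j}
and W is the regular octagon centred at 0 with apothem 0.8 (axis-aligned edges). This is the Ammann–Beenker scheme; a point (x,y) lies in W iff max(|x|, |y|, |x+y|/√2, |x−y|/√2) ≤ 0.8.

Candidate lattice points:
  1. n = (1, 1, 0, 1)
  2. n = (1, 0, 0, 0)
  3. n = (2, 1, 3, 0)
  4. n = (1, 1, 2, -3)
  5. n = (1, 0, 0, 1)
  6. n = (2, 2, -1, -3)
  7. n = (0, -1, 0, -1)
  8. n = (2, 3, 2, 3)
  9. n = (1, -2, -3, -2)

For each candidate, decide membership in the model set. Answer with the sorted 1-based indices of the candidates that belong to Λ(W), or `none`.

none

With ζ = e^{iπ/4} the internal vectors are ζ^0,ζ^3,ζ^6,ζ^9.
candidate 1: n = (1, 1, 0, 1) → π⊥ ≈ (+1.000000, +1.414214); max(|x|,|y|,|x±y|/√2) = 1.707107 > 0.8 ⇒ ∉ W
candidate 2: n = (1, 0, 0, 0) → π⊥ ≈ (+1.000000, +0.000000); max(|x|,|y|,|x±y|/√2) = 1.000000 > 0.8 ⇒ ∉ W
candidate 3: n = (2, 1, 3, 0) → π⊥ ≈ (+1.292893, -2.292893); max(|x|,|y|,|x±y|/√2) = 2.535534 > 0.8 ⇒ ∉ W
candidate 4: n = (1, 1, 2, -3) → π⊥ ≈ (-1.828427, -3.414214); max(|x|,|y|,|x±y|/√2) = 3.707107 > 0.8 ⇒ ∉ W
candidate 5: n = (1, 0, 0, 1) → π⊥ ≈ (+1.707107, +0.707107); max(|x|,|y|,|x±y|/√2) = 1.707107 > 0.8 ⇒ ∉ W
candidate 6: n = (2, 2, -1, -3) → π⊥ ≈ (-1.535534, +0.292893); max(|x|,|y|,|x±y|/√2) = 1.535534 > 0.8 ⇒ ∉ W
candidate 7: n = (0, -1, 0, -1) → π⊥ ≈ (+0.000000, -1.414214); max(|x|,|y|,|x±y|/√2) = 1.414214 > 0.8 ⇒ ∉ W
candidate 8: n = (2, 3, 2, 3) → π⊥ ≈ (+2.000000, +2.242641); max(|x|,|y|,|x±y|/√2) = 3.000000 > 0.8 ⇒ ∉ W
candidate 9: n = (1, -2, -3, -2) → π⊥ ≈ (+1.000000, +0.171573); max(|x|,|y|,|x±y|/√2) = 1.000000 > 0.8 ⇒ ∉ W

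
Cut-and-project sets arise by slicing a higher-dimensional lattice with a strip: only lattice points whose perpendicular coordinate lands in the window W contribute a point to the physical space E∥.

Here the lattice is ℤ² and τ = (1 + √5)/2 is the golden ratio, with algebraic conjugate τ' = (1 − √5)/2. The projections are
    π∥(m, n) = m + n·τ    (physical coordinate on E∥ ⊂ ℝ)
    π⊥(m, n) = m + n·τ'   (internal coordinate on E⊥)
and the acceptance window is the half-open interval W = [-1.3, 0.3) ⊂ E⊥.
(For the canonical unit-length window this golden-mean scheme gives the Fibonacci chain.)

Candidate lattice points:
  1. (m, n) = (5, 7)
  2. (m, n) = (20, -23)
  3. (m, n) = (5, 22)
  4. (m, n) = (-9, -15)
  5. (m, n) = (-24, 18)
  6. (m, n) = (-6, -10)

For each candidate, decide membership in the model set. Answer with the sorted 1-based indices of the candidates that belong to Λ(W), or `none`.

Compute τ' = (1−√5)/2 = -0.6180, so π⊥(m,n) = m -0.6180·n.
candidate 1: (m,n)=(5,7) → π∥ = 5+7·τ ≈ 16.3262, π⊥ = 5+7·τ' ≈ 0.6738 ∉ [-1.3, 0.3) ⇒ out
candidate 2: (m,n)=(20,-23) → π∥ = 20-23·τ ≈ -17.2148, π⊥ = 20-23·τ' ≈ 34.2148 ∉ [-1.3, 0.3) ⇒ out
candidate 3: (m,n)=(5,22) → π∥ = 5+22·τ ≈ 40.5967, π⊥ = 5+22·τ' ≈ -8.5967 ∉ [-1.3, 0.3) ⇒ out
candidate 4: (m,n)=(-9,-15) → π∥ = -9-15·τ ≈ -33.2705, π⊥ = -9-15·τ' ≈ 0.2705 ∈ [-1.3, 0.3) ⇒ IN Λ
candidate 5: (m,n)=(-24,18) → π∥ = -24+18·τ ≈ 5.1246, π⊥ = -24+18·τ' ≈ -35.1246 ∉ [-1.3, 0.3) ⇒ out
candidate 6: (m,n)=(-6,-10) → π∥ = -6-10·τ ≈ -22.1803, π⊥ = -6-10·τ' ≈ 0.1803 ∈ [-1.3, 0.3) ⇒ IN Λ

4, 6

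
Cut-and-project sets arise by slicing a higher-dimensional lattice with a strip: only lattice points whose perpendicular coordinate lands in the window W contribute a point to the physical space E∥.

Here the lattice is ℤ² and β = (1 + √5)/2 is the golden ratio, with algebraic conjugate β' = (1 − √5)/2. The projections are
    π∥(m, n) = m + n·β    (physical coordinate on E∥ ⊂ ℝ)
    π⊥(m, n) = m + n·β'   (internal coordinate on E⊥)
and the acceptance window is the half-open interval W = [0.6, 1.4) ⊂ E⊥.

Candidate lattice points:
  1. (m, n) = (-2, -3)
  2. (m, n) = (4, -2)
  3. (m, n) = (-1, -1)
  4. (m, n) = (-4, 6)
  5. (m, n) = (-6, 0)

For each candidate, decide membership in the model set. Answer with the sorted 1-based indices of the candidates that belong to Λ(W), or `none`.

Numerically β ≈ 1.618034 and β' = −1/β ≈ -0.618034.
[1] lift (-2,-3): star map gives -0.145898; window check 0.6 ≤ -0.145898 < 1.4 is false → out
[2] lift (4,-2): star map gives 5.236068; window check 0.6 ≤ 5.236068 < 1.4 is false → out
[3] lift (-1,-1): star map gives -0.381966; window check 0.6 ≤ -0.381966 < 1.4 is false → out
[4] lift (-4,6): star map gives -7.708204; window check 0.6 ≤ -7.708204 < 1.4 is false → out
[5] lift (-6,0): star map gives -6.000000; window check 0.6 ≤ -6.000000 < 1.4 is false → out

none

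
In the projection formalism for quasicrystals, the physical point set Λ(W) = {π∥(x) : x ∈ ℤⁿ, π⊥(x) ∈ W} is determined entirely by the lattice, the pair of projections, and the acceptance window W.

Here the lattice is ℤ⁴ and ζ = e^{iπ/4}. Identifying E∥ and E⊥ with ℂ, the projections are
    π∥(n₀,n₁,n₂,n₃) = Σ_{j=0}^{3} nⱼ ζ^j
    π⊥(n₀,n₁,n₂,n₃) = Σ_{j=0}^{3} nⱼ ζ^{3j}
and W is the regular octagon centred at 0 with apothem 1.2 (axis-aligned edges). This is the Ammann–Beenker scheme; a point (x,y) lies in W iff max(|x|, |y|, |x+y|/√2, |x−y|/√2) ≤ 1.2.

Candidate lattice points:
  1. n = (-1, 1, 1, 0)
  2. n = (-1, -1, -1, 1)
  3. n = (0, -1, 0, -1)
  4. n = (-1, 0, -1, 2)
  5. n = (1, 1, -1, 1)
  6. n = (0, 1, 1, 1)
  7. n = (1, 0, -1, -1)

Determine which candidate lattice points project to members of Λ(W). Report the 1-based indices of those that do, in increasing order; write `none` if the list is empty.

With ζ = e^{iπ/4} the internal vectors are ζ^0,ζ^3,ζ^6,ζ^9.
candidate 1: n = (-1, 1, 1, 0) → π⊥ ≈ (-1.707107, -0.292893); max(|x|,|y|,|x±y|/√2) = 1.707107 > 1.2 ⇒ ∉ W
candidate 2: n = (-1, -1, -1, 1) → π⊥ ≈ (+0.414214, +1.000000); max(|x|,|y|,|x±y|/√2) = 1.000000 ≤ 1.2 ⇒ ∈ W
candidate 3: n = (0, -1, 0, -1) → π⊥ ≈ (+0.000000, -1.414214); max(|x|,|y|,|x±y|/√2) = 1.414214 > 1.2 ⇒ ∉ W
candidate 4: n = (-1, 0, -1, 2) → π⊥ ≈ (+0.414214, +2.414214); max(|x|,|y|,|x±y|/√2) = 2.414214 > 1.2 ⇒ ∉ W
candidate 5: n = (1, 1, -1, 1) → π⊥ ≈ (+1.000000, +2.414214); max(|x|,|y|,|x±y|/√2) = 2.414214 > 1.2 ⇒ ∉ W
candidate 6: n = (0, 1, 1, 1) → π⊥ ≈ (+0.000000, +0.414214); max(|x|,|y|,|x±y|/√2) = 0.414214 ≤ 1.2 ⇒ ∈ W
candidate 7: n = (1, 0, -1, -1) → π⊥ ≈ (+0.292893, +0.292893); max(|x|,|y|,|x±y|/√2) = 0.414214 ≤ 1.2 ⇒ ∈ W

2, 6, 7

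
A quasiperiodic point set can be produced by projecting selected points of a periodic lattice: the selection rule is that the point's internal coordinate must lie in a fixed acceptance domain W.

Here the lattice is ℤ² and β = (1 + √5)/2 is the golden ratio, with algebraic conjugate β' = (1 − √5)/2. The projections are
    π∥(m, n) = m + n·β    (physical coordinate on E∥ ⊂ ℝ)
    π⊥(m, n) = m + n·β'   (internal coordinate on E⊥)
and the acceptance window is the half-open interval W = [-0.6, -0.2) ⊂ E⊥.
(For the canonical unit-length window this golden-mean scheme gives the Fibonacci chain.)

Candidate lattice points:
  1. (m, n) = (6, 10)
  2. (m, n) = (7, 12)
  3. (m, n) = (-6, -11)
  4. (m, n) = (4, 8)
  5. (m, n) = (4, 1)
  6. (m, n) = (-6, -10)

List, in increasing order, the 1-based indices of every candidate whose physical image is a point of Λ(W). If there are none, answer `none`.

2

Compute β' = (1−√5)/2 = -0.6180, so π⊥(m,n) = m -0.6180·n.
[1] lift (6,10): star map gives -0.1803; window check -0.6 ≤ -0.1803 < -0.2 is false → out
[2] lift (7,12): star map gives -0.4164; window check -0.6 ≤ -0.4164 < -0.2 is true → IN Λ
[3] lift (-6,-11): star map gives 0.7984; window check -0.6 ≤ 0.7984 < -0.2 is false → out
[4] lift (4,8): star map gives -0.9443; window check -0.6 ≤ -0.9443 < -0.2 is false → out
[5] lift (4,1): star map gives 3.3820; window check -0.6 ≤ 3.3820 < -0.2 is false → out
[6] lift (-6,-10): star map gives 0.1803; window check -0.6 ≤ 0.1803 < -0.2 is false → out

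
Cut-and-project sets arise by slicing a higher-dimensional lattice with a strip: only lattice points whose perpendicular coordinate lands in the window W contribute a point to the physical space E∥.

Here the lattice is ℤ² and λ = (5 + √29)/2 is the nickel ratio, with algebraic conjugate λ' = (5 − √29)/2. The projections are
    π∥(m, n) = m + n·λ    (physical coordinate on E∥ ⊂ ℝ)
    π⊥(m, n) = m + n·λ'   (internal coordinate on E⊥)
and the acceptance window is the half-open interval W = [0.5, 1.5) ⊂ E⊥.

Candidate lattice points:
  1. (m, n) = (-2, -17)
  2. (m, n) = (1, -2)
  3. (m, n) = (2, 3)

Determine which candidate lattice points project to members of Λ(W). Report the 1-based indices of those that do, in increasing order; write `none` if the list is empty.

Numerically λ ≈ 5.19258 and λ' = −1/λ ≈ -0.19258.
#1 (-2,-17): internal coord -2 + (-17)·λ' = +1.27390; +1.27390 ∈ [0.5, 1.5) → IN Λ
#2 (1,-2): internal coord 1 + (-2)·λ' = +1.38516; +1.38516 ∈ [0.5, 1.5) → IN Λ
#3 (2,3): internal coord 2 + (3)·λ' = +1.42225; +1.42225 ∈ [0.5, 1.5) → IN Λ

1, 2, 3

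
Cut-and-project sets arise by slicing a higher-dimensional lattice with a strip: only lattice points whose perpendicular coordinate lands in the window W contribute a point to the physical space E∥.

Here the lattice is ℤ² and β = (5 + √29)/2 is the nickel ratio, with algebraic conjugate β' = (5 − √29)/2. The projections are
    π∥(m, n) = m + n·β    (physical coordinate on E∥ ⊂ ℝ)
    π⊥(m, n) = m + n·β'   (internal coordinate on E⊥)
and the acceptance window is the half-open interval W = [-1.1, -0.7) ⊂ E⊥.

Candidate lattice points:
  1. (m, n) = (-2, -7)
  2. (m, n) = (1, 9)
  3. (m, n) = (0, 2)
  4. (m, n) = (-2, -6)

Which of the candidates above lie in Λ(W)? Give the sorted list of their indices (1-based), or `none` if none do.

Compute β' = (5−√29)/2 = -0.1926, so π⊥(m,n) = m -0.1926·n.
candidate 1: (m,n)=(-2,-7) → π∥ = -2-7·β ≈ -38.3481, π⊥ = -2-7·β' ≈ -0.6519 ∉ [-1.1, -0.7) ⇒ out
candidate 2: (m,n)=(1,9) → π∥ = 1+9·β ≈ 47.7332, π⊥ = 1+9·β' ≈ -0.7332 ∈ [-1.1, -0.7) ⇒ IN Λ
candidate 3: (m,n)=(0,2) → π∥ = 0+2·β ≈ 10.3852, π⊥ = 0+2·β' ≈ -0.3852 ∉ [-1.1, -0.7) ⇒ out
candidate 4: (m,n)=(-2,-6) → π∥ = -2-6·β ≈ -33.1555, π⊥ = -2-6·β' ≈ -0.8445 ∈ [-1.1, -0.7) ⇒ IN Λ

2, 4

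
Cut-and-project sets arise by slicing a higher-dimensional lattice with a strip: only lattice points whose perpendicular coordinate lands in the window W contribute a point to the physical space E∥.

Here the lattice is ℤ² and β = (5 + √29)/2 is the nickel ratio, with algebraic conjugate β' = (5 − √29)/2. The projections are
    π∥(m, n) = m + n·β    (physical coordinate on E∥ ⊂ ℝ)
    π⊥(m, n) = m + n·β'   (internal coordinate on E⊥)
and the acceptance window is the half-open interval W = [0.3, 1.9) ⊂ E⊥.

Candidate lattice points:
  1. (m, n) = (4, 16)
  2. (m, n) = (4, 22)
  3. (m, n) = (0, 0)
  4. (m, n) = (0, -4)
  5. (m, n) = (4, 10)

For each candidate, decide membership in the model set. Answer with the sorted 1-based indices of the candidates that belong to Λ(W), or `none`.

Compute β' = (5−√29)/2 = -0.19258, so π⊥(m,n) = m -0.19258·n.
#1 (4,16): internal coord 4 + (16)·β' = +0.91868; +0.91868 ∈ [0.3, 1.9) → IN Λ
#2 (4,22): internal coord 4 + (22)·β' = -0.23681; -0.23681 ∉ [0.3, 1.9) → out
#3 (0,0): internal coord 0 + (0)·β' = +0.00000; +0.00000 ∉ [0.3, 1.9) → out
#4 (0,-4): internal coord 0 + (-4)·β' = +0.77033; +0.77033 ∈ [0.3, 1.9) → IN Λ
#5 (4,10): internal coord 4 + (10)·β' = +2.07418; +2.07418 ∉ [0.3, 1.9) → out

1, 4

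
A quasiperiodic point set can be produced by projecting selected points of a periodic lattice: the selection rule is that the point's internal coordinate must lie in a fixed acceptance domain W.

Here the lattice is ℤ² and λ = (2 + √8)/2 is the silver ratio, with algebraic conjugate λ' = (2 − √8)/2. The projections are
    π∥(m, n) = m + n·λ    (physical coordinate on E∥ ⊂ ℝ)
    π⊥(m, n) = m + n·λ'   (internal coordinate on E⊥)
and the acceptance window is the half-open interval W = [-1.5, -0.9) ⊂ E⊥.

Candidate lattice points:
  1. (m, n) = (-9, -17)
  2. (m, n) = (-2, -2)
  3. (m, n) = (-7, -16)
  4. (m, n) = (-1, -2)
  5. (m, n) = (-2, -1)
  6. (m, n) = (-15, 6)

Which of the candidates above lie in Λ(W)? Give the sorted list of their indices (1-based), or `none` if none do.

2

Numerically λ ≈ 2.4142 and λ' = −1/λ ≈ -0.4142.
#1 (-9,-17): internal coord -9 + (-17)·λ' = -1.9584; -1.9584 ∉ [-1.5, -0.9) → out
#2 (-2,-2): internal coord -2 + (-2)·λ' = -1.1716; -1.1716 ∈ [-1.5, -0.9) → IN Λ
#3 (-7,-16): internal coord -7 + (-16)·λ' = -0.3726; -0.3726 ∉ [-1.5, -0.9) → out
#4 (-1,-2): internal coord -1 + (-2)·λ' = -0.1716; -0.1716 ∉ [-1.5, -0.9) → out
#5 (-2,-1): internal coord -2 + (-1)·λ' = -1.5858; -1.5858 ∉ [-1.5, -0.9) → out
#6 (-15,6): internal coord -15 + (6)·λ' = -17.4853; -17.4853 ∉ [-1.5, -0.9) → out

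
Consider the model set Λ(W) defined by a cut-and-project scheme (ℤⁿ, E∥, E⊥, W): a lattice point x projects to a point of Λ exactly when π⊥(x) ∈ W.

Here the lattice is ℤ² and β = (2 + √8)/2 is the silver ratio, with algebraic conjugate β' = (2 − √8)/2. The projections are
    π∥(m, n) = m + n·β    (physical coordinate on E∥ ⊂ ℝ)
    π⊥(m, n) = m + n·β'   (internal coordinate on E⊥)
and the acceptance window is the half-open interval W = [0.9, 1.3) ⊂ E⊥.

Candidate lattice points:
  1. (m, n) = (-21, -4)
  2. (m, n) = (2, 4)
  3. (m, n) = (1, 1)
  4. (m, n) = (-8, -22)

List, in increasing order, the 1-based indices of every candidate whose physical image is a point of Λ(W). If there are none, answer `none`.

4

Compute β' = (2−√8)/2 = -0.4142, so π⊥(m,n) = m -0.4142·n.
[1] lift (-21,-4): star map gives -19.3431; window check 0.9 ≤ -19.3431 < 1.3 is false → out
[2] lift (2,4): star map gives 0.3431; window check 0.9 ≤ 0.3431 < 1.3 is false → out
[3] lift (1,1): star map gives 0.5858; window check 0.9 ≤ 0.5858 < 1.3 is false → out
[4] lift (-8,-22): star map gives 1.1127; window check 0.9 ≤ 1.1127 < 1.3 is true → IN Λ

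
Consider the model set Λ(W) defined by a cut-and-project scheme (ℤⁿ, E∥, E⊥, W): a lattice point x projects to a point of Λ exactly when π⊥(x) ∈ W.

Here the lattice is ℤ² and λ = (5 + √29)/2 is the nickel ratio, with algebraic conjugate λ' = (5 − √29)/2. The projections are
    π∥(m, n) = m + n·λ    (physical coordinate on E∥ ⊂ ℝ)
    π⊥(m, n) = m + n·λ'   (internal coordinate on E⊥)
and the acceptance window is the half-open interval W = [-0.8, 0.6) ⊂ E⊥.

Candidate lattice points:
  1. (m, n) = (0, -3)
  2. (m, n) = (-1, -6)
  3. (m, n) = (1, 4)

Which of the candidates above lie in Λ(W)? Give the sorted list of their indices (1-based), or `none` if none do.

1, 2, 3

Compute λ' = (5−√29)/2 = -0.192582, so π⊥(m,n) = m -0.192582·n.
[1] lift (0,-3): star map gives 0.577747; window check -0.8 ≤ 0.577747 < 0.6 is true → IN Λ
[2] lift (-1,-6): star map gives 0.155494; window check -0.8 ≤ 0.155494 < 0.6 is true → IN Λ
[3] lift (1,4): star map gives 0.229670; window check -0.8 ≤ 0.229670 < 0.6 is true → IN Λ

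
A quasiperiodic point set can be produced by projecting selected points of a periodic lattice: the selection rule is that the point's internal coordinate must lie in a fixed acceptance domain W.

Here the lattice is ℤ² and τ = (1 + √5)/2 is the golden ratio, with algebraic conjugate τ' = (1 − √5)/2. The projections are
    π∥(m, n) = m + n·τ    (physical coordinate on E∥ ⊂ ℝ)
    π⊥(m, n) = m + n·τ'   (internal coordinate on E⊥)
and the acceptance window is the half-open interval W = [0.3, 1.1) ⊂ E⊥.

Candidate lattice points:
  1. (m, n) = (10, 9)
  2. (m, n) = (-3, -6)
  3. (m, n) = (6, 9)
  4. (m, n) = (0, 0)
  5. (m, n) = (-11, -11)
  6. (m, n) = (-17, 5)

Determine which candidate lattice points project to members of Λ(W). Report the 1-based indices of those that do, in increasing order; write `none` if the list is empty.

Numerically τ ≈ 1.618034 and τ' = −1/τ ≈ -0.618034.
candidate 1: (m,n)=(10,9) → π∥ = 10+9·τ ≈ 24.562306, π⊥ = 10+9·τ' ≈ 4.437694 ∉ [0.3, 1.1) ⇒ out
candidate 2: (m,n)=(-3,-6) → π∥ = -3-6·τ ≈ -12.708204, π⊥ = -3-6·τ' ≈ 0.708204 ∈ [0.3, 1.1) ⇒ IN Λ
candidate 3: (m,n)=(6,9) → π∥ = 6+9·τ ≈ 20.562306, π⊥ = 6+9·τ' ≈ 0.437694 ∈ [0.3, 1.1) ⇒ IN Λ
candidate 4: (m,n)=(0,0) → π∥ = 0+0·τ ≈ 0.000000, π⊥ = 0+0·τ' ≈ 0.000000 ∉ [0.3, 1.1) ⇒ out
candidate 5: (m,n)=(-11,-11) → π∥ = -11-11·τ ≈ -28.798374, π⊥ = -11-11·τ' ≈ -4.201626 ∉ [0.3, 1.1) ⇒ out
candidate 6: (m,n)=(-17,5) → π∥ = -17+5·τ ≈ -8.909830, π⊥ = -17+5·τ' ≈ -20.090170 ∉ [0.3, 1.1) ⇒ out

2, 3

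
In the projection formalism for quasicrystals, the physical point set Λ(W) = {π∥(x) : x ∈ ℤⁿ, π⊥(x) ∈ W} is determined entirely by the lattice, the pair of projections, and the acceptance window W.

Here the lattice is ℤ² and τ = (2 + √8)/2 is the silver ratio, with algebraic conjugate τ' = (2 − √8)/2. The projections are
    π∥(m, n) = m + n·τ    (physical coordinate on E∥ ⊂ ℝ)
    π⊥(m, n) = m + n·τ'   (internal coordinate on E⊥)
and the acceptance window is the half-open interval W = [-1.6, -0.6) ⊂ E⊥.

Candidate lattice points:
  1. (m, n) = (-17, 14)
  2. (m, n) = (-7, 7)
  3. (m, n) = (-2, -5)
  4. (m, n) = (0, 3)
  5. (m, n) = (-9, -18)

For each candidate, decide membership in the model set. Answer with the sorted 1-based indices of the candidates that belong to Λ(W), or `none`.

4, 5

Compute τ' = (2−√8)/2 = -0.41421, so π⊥(m,n) = m -0.41421·n.
[1] lift (-17,14): star map gives -22.79899; window check -1.6 ≤ -22.79899 < -0.6 is false → out
[2] lift (-7,7): star map gives -9.89949; window check -1.6 ≤ -9.89949 < -0.6 is false → out
[3] lift (-2,-5): star map gives 0.07107; window check -1.6 ≤ 0.07107 < -0.6 is false → out
[4] lift (0,3): star map gives -1.24264; window check -1.6 ≤ -1.24264 < -0.6 is true → IN Λ
[5] lift (-9,-18): star map gives -1.54416; window check -1.6 ≤ -1.54416 < -0.6 is true → IN Λ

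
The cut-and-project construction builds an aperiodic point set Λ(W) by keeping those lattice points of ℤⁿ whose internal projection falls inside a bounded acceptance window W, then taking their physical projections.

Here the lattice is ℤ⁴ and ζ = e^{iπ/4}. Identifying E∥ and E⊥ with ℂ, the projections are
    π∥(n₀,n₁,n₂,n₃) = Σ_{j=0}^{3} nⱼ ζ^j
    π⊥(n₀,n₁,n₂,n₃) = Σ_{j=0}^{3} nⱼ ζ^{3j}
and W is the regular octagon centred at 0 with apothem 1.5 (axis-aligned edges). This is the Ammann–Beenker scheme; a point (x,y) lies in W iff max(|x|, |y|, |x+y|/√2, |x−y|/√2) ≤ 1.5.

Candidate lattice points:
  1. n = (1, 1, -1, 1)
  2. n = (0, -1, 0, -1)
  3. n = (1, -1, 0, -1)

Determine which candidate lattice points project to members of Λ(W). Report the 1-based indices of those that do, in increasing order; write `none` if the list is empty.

With ζ = e^{iπ/4} the internal vectors are ζ^0,ζ^3,ζ^6,ζ^9.
#1 (1, 1, -1, 1): internal (1.00000, 2.41421); octagon support 2.41421 vs apothem 1.5 → ∉ W
#2 (0, -1, 0, -1): internal (0.00000, -1.41421); octagon support 1.41421 vs apothem 1.5 → ∈ W
#3 (1, -1, 0, -1): internal (1.00000, -1.41421); octagon support 1.70711 vs apothem 1.5 → ∉ W

2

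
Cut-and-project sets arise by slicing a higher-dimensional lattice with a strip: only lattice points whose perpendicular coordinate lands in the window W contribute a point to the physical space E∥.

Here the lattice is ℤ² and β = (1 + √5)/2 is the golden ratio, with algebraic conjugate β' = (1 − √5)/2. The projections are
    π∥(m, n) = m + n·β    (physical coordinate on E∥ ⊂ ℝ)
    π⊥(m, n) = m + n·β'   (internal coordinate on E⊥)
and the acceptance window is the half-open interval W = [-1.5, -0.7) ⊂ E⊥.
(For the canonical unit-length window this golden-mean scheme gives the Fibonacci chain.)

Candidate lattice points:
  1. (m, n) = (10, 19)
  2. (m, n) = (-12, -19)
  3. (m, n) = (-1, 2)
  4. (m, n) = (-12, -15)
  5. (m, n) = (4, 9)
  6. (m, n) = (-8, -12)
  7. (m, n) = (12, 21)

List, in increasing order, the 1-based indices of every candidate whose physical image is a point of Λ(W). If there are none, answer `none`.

β' = (1−√5)/2 ≈ -0.61803.
#1 (10,19): internal coord 10 + (19)·β' = -1.74265; -1.74265 ∉ [-1.5, -0.7) → out
#2 (-12,-19): internal coord -12 + (-19)·β' = -0.25735; -0.25735 ∉ [-1.5, -0.7) → out
#3 (-1,2): internal coord -1 + (2)·β' = -2.23607; -2.23607 ∉ [-1.5, -0.7) → out
#4 (-12,-15): internal coord -12 + (-15)·β' = -2.72949; -2.72949 ∉ [-1.5, -0.7) → out
#5 (4,9): internal coord 4 + (9)·β' = -1.56231; -1.56231 ∉ [-1.5, -0.7) → out
#6 (-8,-12): internal coord -8 + (-12)·β' = -0.58359; -0.58359 ∉ [-1.5, -0.7) → out
#7 (12,21): internal coord 12 + (21)·β' = -0.97871; -0.97871 ∈ [-1.5, -0.7) → IN Λ

7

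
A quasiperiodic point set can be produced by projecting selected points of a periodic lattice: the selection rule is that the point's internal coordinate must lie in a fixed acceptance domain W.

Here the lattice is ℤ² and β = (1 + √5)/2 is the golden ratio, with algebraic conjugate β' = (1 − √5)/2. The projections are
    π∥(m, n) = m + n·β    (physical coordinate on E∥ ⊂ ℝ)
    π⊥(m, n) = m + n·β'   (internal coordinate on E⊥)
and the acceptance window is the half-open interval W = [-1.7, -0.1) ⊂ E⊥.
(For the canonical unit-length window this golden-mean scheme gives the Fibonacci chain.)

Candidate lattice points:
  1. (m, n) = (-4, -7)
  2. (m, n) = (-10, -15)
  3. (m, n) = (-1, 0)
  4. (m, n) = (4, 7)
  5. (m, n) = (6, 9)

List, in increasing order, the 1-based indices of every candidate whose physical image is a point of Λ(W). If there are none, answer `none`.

β' = (1−√5)/2 ≈ -0.618034.
#1 (-4,-7): internal coord -4 + (-7)·β' = +0.326238; +0.326238 ∉ [-1.7, -0.1) → out
#2 (-10,-15): internal coord -10 + (-15)·β' = -0.729490; -0.729490 ∈ [-1.7, -0.1) → IN Λ
#3 (-1,0): internal coord -1 + (0)·β' = -1.000000; -1.000000 ∈ [-1.7, -0.1) → IN Λ
#4 (4,7): internal coord 4 + (7)·β' = -0.326238; -0.326238 ∈ [-1.7, -0.1) → IN Λ
#5 (6,9): internal coord 6 + (9)·β' = +0.437694; +0.437694 ∉ [-1.7, -0.1) → out

2, 3, 4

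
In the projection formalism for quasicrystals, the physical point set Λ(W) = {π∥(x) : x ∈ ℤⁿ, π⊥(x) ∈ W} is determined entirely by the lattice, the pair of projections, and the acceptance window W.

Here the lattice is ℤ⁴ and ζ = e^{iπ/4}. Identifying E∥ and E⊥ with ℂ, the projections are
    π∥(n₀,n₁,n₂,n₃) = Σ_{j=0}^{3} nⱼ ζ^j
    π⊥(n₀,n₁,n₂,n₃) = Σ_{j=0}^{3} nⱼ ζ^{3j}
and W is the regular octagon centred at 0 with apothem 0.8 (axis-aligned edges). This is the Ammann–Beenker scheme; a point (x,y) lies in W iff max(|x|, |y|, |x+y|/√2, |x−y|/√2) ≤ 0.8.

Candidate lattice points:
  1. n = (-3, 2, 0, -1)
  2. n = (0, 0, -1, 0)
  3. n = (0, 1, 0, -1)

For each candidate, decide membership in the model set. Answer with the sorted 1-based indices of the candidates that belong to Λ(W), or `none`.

none

Internal map: ζ^{3j} for j=0..3 gives (1,0), (−√2/2,√2/2), (0,−1), (√2/2,√2/2).
candidate 1: n = (-3, 2, 0, -1) → π⊥ ≈ (-5.12132, +0.70711); max(|x|,|y|,|x±y|/√2) = 5.12132 > 0.8 ⇒ ∉ W
candidate 2: n = (0, 0, -1, 0) → π⊥ ≈ (+0.00000, +1.00000); max(|x|,|y|,|x±y|/√2) = 1.00000 > 0.8 ⇒ ∉ W
candidate 3: n = (0, 1, 0, -1) → π⊥ ≈ (-1.41421, +0.00000); max(|x|,|y|,|x±y|/√2) = 1.41421 > 0.8 ⇒ ∉ W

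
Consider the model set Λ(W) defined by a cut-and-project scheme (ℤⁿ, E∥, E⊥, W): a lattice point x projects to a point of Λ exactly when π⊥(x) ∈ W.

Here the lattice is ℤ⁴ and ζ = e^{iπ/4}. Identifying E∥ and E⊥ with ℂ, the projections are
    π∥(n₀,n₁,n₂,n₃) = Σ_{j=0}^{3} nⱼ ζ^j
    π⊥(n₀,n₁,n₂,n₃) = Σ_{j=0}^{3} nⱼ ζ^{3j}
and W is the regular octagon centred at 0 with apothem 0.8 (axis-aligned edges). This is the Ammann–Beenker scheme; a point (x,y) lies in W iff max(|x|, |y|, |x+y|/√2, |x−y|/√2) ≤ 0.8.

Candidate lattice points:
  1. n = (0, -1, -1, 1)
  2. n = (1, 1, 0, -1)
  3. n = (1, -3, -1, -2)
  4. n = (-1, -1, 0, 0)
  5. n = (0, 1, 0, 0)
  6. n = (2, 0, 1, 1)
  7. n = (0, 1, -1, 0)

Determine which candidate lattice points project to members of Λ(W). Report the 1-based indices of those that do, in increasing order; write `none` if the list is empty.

Internal map: ζ^{3j} for j=0..3 gives (1,0), (−√2/2,√2/2), (0,−1), (√2/2,√2/2).
#1 (0, -1, -1, 1): internal (1.414214, 1.000000); octagon support 1.707107 vs apothem 0.8 → ∉ W
#2 (1, 1, 0, -1): internal (-0.414214, 0.000000); octagon support 0.414214 vs apothem 0.8 → ∈ W
#3 (1, -3, -1, -2): internal (1.707107, -2.535534); octagon support 3.000000 vs apothem 0.8 → ∉ W
#4 (-1, -1, 0, 0): internal (-0.292893, -0.707107); octagon support 0.707107 vs apothem 0.8 → ∈ W
#5 (0, 1, 0, 0): internal (-0.707107, 0.707107); octagon support 1.000000 vs apothem 0.8 → ∉ W
#6 (2, 0, 1, 1): internal (2.707107, -0.292893); octagon support 2.707107 vs apothem 0.8 → ∉ W
#7 (0, 1, -1, 0): internal (-0.707107, 1.707107); octagon support 1.707107 vs apothem 0.8 → ∉ W

2, 4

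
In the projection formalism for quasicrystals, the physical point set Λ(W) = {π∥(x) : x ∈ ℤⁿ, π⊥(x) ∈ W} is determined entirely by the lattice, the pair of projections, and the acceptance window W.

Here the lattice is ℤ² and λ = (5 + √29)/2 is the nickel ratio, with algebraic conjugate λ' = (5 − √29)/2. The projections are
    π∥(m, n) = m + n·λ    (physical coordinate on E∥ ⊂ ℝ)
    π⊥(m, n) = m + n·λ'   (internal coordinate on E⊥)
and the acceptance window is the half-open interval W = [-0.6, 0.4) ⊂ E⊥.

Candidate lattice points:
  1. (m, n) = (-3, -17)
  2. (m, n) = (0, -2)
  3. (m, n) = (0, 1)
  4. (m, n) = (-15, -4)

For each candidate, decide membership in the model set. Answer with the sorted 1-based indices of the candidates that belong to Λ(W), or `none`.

1, 2, 3

Compute λ' = (5−√29)/2 = -0.19258, so π⊥(m,n) = m -0.19258·n.
#1 (-3,-17): internal coord -3 + (-17)·λ' = +0.27390; +0.27390 ∈ [-0.6, 0.4) → IN Λ
#2 (0,-2): internal coord 0 + (-2)·λ' = +0.38516; +0.38516 ∈ [-0.6, 0.4) → IN Λ
#3 (0,1): internal coord 0 + (1)·λ' = -0.19258; -0.19258 ∈ [-0.6, 0.4) → IN Λ
#4 (-15,-4): internal coord -15 + (-4)·λ' = -14.22967; -14.22967 ∉ [-0.6, 0.4) → out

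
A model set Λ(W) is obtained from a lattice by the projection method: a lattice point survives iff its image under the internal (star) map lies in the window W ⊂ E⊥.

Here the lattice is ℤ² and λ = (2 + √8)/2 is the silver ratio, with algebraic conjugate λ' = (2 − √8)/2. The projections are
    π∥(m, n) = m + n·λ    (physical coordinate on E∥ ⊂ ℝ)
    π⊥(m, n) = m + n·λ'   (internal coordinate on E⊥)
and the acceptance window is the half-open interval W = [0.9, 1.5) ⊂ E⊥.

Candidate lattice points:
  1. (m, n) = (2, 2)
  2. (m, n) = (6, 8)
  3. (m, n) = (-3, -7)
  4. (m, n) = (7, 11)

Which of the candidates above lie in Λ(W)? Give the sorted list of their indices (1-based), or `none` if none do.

1

Compute λ' = (2−√8)/2 = -0.4142, so π⊥(m,n) = m -0.4142·n.
[1] lift (2,2): star map gives 1.1716; window check 0.9 ≤ 1.1716 < 1.5 is true → IN Λ
[2] lift (6,8): star map gives 2.6863; window check 0.9 ≤ 2.6863 < 1.5 is false → out
[3] lift (-3,-7): star map gives -0.1005; window check 0.9 ≤ -0.1005 < 1.5 is false → out
[4] lift (7,11): star map gives 2.4437; window check 0.9 ≤ 2.4437 < 1.5 is false → out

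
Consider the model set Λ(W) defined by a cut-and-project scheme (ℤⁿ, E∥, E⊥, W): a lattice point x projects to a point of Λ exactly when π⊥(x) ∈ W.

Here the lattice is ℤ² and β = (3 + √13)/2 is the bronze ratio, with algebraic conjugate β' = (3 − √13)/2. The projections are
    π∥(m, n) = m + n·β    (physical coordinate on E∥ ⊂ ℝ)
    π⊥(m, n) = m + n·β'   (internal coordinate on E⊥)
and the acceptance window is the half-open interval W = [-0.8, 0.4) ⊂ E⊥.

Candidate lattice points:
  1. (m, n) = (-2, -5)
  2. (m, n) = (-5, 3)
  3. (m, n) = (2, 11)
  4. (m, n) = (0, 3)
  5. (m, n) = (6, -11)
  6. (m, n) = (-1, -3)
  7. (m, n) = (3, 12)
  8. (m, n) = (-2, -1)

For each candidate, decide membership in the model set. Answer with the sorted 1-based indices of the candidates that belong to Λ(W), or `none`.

1, 6, 7

Numerically β ≈ 3.3028 and β' = −1/β ≈ -0.3028.
candidate 1: (m,n)=(-2,-5) → π∥ = -2-5·β ≈ -18.5139, π⊥ = -2-5·β' ≈ -0.4861 ∈ [-0.8, 0.4) ⇒ IN Λ
candidate 2: (m,n)=(-5,3) → π∥ = -5+3·β ≈ 4.9083, π⊥ = -5+3·β' ≈ -5.9083 ∉ [-0.8, 0.4) ⇒ out
candidate 3: (m,n)=(2,11) → π∥ = 2+11·β ≈ 38.3305, π⊥ = 2+11·β' ≈ -1.3305 ∉ [-0.8, 0.4) ⇒ out
candidate 4: (m,n)=(0,3) → π∥ = 0+3·β ≈ 9.9083, π⊥ = 0+3·β' ≈ -0.9083 ∉ [-0.8, 0.4) ⇒ out
candidate 5: (m,n)=(6,-11) → π∥ = 6-11·β ≈ -30.3305, π⊥ = 6-11·β' ≈ 9.3305 ∉ [-0.8, 0.4) ⇒ out
candidate 6: (m,n)=(-1,-3) → π∥ = -1-3·β ≈ -10.9083, π⊥ = -1-3·β' ≈ -0.0917 ∈ [-0.8, 0.4) ⇒ IN Λ
candidate 7: (m,n)=(3,12) → π∥ = 3+12·β ≈ 42.6333, π⊥ = 3+12·β' ≈ -0.6333 ∈ [-0.8, 0.4) ⇒ IN Λ
candidate 8: (m,n)=(-2,-1) → π∥ = -2-1·β ≈ -5.3028, π⊥ = -2-1·β' ≈ -1.6972 ∉ [-0.8, 0.4) ⇒ out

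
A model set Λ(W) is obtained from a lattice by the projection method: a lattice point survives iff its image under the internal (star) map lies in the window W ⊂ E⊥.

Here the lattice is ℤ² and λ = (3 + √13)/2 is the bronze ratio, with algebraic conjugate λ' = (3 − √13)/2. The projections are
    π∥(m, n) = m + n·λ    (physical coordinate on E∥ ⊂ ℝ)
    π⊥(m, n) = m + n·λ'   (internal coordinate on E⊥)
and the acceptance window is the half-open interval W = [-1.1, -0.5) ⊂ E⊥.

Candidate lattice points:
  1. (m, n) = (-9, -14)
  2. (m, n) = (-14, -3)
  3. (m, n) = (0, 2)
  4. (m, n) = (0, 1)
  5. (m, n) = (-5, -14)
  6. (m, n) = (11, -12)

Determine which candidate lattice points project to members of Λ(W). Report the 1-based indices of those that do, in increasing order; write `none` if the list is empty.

Compute λ' = (3−√13)/2 = -0.302776, so π⊥(m,n) = m -0.302776·n.
candidate 1: (m,n)=(-9,-14) → π∥ = -9-14·λ ≈ -55.238859, π⊥ = -9-14·λ' ≈ -4.761141 ∉ [-1.1, -0.5) ⇒ out
candidate 2: (m,n)=(-14,-3) → π∥ = -14-3·λ ≈ -23.908327, π⊥ = -14-3·λ' ≈ -13.091673 ∉ [-1.1, -0.5) ⇒ out
candidate 3: (m,n)=(0,2) → π∥ = 0+2·λ ≈ 6.605551, π⊥ = 0+2·λ' ≈ -0.605551 ∈ [-1.1, -0.5) ⇒ IN Λ
candidate 4: (m,n)=(0,1) → π∥ = 0+1·λ ≈ 3.302776, π⊥ = 0+1·λ' ≈ -0.302776 ∉ [-1.1, -0.5) ⇒ out
candidate 5: (m,n)=(-5,-14) → π∥ = -5-14·λ ≈ -51.238859, π⊥ = -5-14·λ' ≈ -0.761141 ∈ [-1.1, -0.5) ⇒ IN Λ
candidate 6: (m,n)=(11,-12) → π∥ = 11-12·λ ≈ -28.633308, π⊥ = 11-12·λ' ≈ 14.633308 ∉ [-1.1, -0.5) ⇒ out

3, 5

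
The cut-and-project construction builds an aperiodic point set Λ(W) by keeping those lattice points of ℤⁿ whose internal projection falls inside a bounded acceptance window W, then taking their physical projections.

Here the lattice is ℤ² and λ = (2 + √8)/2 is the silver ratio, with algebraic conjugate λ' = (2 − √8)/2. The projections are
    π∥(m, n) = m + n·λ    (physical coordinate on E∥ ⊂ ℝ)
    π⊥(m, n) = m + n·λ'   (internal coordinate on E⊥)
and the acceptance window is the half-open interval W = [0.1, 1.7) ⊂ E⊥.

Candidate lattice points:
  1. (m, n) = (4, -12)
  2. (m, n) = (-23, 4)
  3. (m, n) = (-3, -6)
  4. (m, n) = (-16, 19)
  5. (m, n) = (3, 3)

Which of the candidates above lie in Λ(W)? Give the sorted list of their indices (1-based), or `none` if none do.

none

Compute λ' = (2−√8)/2 = -0.4142, so π⊥(m,n) = m -0.4142·n.
#1 (4,-12): internal coord 4 + (-12)·λ' = +8.9706; +8.9706 ∉ [0.1, 1.7) → out
#2 (-23,4): internal coord -23 + (4)·λ' = -24.6569; -24.6569 ∉ [0.1, 1.7) → out
#3 (-3,-6): internal coord -3 + (-6)·λ' = -0.5147; -0.5147 ∉ [0.1, 1.7) → out
#4 (-16,19): internal coord -16 + (19)·λ' = -23.8701; -23.8701 ∉ [0.1, 1.7) → out
#5 (3,3): internal coord 3 + (3)·λ' = +1.7574; +1.7574 ∉ [0.1, 1.7) → out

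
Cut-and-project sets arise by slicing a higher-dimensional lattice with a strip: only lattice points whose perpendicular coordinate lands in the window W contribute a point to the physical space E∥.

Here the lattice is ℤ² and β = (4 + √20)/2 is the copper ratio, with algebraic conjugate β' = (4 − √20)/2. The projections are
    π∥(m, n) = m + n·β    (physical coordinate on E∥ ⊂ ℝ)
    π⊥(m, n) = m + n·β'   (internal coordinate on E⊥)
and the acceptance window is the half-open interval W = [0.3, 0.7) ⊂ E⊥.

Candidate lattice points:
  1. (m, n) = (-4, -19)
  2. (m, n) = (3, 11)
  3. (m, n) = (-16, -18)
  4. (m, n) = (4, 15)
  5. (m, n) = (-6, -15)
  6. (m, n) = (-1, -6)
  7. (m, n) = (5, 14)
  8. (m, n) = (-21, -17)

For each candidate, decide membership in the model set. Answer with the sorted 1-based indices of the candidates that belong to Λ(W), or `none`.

1, 2, 4, 6

Numerically β ≈ 4.236068 and β' = −1/β ≈ -0.236068.
#1 (-4,-19): internal coord -4 + (-19)·β' = +0.485292; +0.485292 ∈ [0.3, 0.7) → IN Λ
#2 (3,11): internal coord 3 + (11)·β' = +0.403252; +0.403252 ∈ [0.3, 0.7) → IN Λ
#3 (-16,-18): internal coord -16 + (-18)·β' = -11.750776; -11.750776 ∉ [0.3, 0.7) → out
#4 (4,15): internal coord 4 + (15)·β' = +0.458980; +0.458980 ∈ [0.3, 0.7) → IN Λ
#5 (-6,-15): internal coord -6 + (-15)·β' = -2.458980; -2.458980 ∉ [0.3, 0.7) → out
#6 (-1,-6): internal coord -1 + (-6)·β' = +0.416408; +0.416408 ∈ [0.3, 0.7) → IN Λ
#7 (5,14): internal coord 5 + (14)·β' = +1.695048; +1.695048 ∉ [0.3, 0.7) → out
#8 (-21,-17): internal coord -21 + (-17)·β' = -16.986844; -16.986844 ∉ [0.3, 0.7) → out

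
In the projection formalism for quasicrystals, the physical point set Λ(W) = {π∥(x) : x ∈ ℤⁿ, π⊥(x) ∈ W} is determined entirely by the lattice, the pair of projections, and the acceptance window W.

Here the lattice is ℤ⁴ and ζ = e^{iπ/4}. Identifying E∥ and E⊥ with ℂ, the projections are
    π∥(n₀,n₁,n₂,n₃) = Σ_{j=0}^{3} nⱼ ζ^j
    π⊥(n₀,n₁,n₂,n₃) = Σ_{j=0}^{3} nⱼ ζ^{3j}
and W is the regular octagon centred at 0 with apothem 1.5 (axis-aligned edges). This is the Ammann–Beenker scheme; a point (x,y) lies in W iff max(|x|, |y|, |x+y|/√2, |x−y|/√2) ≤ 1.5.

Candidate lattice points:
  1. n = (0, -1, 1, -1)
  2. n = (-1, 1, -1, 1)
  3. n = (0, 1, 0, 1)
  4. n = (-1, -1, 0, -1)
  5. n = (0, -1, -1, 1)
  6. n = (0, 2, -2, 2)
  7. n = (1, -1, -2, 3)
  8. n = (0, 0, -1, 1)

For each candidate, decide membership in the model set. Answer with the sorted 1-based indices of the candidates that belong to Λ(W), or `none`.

π⊥(n) = n₀ + n₁ζ³ + n₂ζ⁶ + n₃ζ⁹ where ζ = e^{iπ/4}.
#1 (0, -1, 1, -1): internal (0.0000, -2.4142); octagon support 2.4142 vs apothem 1.5 → ∉ W
#2 (-1, 1, -1, 1): internal (-1.0000, 2.4142); octagon support 2.4142 vs apothem 1.5 → ∉ W
#3 (0, 1, 0, 1): internal (0.0000, 1.4142); octagon support 1.4142 vs apothem 1.5 → ∈ W
#4 (-1, -1, 0, -1): internal (-1.0000, -1.4142); octagon support 1.7071 vs apothem 1.5 → ∉ W
#5 (0, -1, -1, 1): internal (1.4142, 1.0000); octagon support 1.7071 vs apothem 1.5 → ∉ W
#6 (0, 2, -2, 2): internal (0.0000, 4.8284); octagon support 4.8284 vs apothem 1.5 → ∉ W
#7 (1, -1, -2, 3): internal (3.8284, 3.4142); octagon support 5.1213 vs apothem 1.5 → ∉ W
#8 (0, 0, -1, 1): internal (0.7071, 1.7071); octagon support 1.7071 vs apothem 1.5 → ∉ W

3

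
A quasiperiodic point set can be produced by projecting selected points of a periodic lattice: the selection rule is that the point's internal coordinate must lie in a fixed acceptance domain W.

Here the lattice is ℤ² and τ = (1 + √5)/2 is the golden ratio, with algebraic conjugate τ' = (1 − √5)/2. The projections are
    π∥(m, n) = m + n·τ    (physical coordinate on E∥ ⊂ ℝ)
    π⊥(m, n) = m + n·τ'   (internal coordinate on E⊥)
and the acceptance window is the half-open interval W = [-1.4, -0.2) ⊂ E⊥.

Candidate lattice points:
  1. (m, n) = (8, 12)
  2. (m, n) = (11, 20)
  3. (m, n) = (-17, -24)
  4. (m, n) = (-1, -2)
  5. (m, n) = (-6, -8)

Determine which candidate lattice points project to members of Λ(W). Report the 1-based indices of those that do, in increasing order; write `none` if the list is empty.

2, 5

τ' = (1−√5)/2 ≈ -0.618034.
candidate 1: (m,n)=(8,12) → π∥ = 8+12·τ ≈ 27.416408, π⊥ = 8+12·τ' ≈ 0.583592 ∉ [-1.4, -0.2) ⇒ out
candidate 2: (m,n)=(11,20) → π∥ = 11+20·τ ≈ 43.360680, π⊥ = 11+20·τ' ≈ -1.360680 ∈ [-1.4, -0.2) ⇒ IN Λ
candidate 3: (m,n)=(-17,-24) → π∥ = -17-24·τ ≈ -55.832816, π⊥ = -17-24·τ' ≈ -2.167184 ∉ [-1.4, -0.2) ⇒ out
candidate 4: (m,n)=(-1,-2) → π∥ = -1-2·τ ≈ -4.236068, π⊥ = -1-2·τ' ≈ 0.236068 ∉ [-1.4, -0.2) ⇒ out
candidate 5: (m,n)=(-6,-8) → π∥ = -6-8·τ ≈ -18.944272, π⊥ = -6-8·τ' ≈ -1.055728 ∈ [-1.4, -0.2) ⇒ IN Λ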